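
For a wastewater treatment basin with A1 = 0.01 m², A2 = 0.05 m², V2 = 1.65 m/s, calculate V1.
Formula: V_2 = \frac{A_1 V_1}{A_2}
Substituting knowns: 1.65 = 0.01·V1/0.05
Solving for V1: V1 = 1.65·0.05/0.01 = 8.25 m/s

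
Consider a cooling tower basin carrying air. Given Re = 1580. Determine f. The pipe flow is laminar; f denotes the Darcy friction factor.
Formula: f = \frac{64}{Re}
f = 64/1580 = 0.04051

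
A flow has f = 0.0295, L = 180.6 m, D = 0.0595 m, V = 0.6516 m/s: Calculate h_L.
Formula: h_L = f \frac{L}{D} \frac{V^2}{2g}
h_L = 0.0295·(180.6/0.0595)·0.6516²/(2·9.81) = 1.938 m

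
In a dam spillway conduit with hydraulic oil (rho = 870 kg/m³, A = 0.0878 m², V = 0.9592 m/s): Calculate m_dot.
Formula: \dot{m} = \rho A V
m_dot = 870·0.0878·0.9592 = 73.27 kg/s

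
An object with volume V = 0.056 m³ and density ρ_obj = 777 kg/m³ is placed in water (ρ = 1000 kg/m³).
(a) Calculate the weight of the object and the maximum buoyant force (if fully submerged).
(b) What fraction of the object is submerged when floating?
(a) W=rho_obj*g*V=777*9.81*0.056=426.9 N; F_B(max)=rho*g*V=1000*9.81*0.056=549.4 N
(b) Floating fraction=rho_obj/rho=777/1000=0.777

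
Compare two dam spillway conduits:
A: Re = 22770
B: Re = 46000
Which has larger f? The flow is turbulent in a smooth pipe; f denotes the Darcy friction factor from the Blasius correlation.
f(A) = 0.02572, f(B) = 0.02158. Answer: A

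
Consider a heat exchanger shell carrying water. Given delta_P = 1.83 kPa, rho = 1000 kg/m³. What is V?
Formula: V = \sqrt{\frac{2 \Delta P}{\rho}}
V = √(2·(1.83·1000)/1000) = 1.913 m/s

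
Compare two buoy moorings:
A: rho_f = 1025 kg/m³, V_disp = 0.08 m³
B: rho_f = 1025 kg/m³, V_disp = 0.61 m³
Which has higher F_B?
F_B(A) = 804.4 N, F_B(B) = 6134 N. Answer: B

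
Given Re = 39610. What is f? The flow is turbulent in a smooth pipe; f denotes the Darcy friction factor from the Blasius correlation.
Formula: f = \frac{0.316}{Re^{0.25}}
f = 0.316/39610^0.25 = 0.0224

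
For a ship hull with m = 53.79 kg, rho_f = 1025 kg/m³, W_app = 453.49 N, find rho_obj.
Formula: W_{app} = mg\left(1 - \frac{\rho_f}{\rho_{obj}}\right)
Substituting knowns: 453.49 = 53.79·9.81·(1 − 1025/rho_obj)
Solving for rho_obj: rho_obj = 1025/(1 − 453.49/(53.79·9.81)) = 7290 kg/m³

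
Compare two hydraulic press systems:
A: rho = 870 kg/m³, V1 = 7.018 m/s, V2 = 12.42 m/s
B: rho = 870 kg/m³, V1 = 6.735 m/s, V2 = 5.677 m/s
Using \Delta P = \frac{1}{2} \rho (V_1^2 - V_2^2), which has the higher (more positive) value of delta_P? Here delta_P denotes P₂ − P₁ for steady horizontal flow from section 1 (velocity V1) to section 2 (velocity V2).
delta_P(A) = -45.68 kPa, delta_P(B) = 5.712 kPa. Answer: B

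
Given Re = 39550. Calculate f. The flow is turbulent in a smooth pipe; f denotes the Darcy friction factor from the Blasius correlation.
Formula: f = \frac{0.316}{Re^{0.25}}
f = 0.316/39550^0.25 = 0.02241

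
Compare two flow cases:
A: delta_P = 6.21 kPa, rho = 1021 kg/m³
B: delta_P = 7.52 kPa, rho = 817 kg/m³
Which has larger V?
V(A) = 3.488 m/s, V(B) = 4.291 m/s. Answer: B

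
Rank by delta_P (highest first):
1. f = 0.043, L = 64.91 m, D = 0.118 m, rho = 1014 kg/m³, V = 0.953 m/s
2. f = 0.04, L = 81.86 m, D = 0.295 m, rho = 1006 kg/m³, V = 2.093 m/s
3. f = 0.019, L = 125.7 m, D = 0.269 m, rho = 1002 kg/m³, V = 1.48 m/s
Case 1: delta_P = 10.89 kPa
Case 2: delta_P = 24.46 kPa
Case 3: delta_P = 9.743 kPa
Ranking (highest first): 2, 1, 3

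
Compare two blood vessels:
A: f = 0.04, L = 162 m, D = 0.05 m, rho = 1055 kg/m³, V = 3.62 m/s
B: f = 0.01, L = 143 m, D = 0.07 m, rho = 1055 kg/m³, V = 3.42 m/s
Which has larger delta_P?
delta_P(A) = 895.9 kPa, delta_P(B) = 126 kPa. Answer: A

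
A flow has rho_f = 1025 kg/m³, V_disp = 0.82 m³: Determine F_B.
Formula: F_B = \rho_f g V_{disp}
F_B = 1025·9.81·0.82 = 8245 N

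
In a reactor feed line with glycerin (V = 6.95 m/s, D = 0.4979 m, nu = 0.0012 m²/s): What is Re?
Formula: Re = \frac{V D}{\nu}
Re = 6.95·0.4979/0.0012 = 2884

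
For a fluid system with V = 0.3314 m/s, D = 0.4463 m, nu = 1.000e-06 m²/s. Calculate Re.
Formula: Re = \frac{V D}{\nu}
Re = 0.3314·0.4463/1.000e-06 = 147904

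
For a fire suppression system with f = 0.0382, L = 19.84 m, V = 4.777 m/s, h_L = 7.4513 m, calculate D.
Formula: h_L = f \frac{L}{D} \frac{V^2}{2g}
Substituting knowns: 7.4513 = 0.0382·(19.84/D)·4.777²/(2·9.81)
Solving for D: D = 0.0382·19.84·4.777²/(2·9.81·7.4513) = 0.1183 m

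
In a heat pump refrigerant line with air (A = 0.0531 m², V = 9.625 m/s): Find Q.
Formula: Q = A V
Q = 0.0531·9.625·1000 = 511.1 L/s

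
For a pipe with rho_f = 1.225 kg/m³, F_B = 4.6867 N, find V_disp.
Formula: F_B = \rho_f g V_{disp}
Substituting knowns: 4.6867 = 1.225·9.81·V_disp
Solving for V_disp: V_disp = 4.6867/(1.225·9.81) = 0.39 m³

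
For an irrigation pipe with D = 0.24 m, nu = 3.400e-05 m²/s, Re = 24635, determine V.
Formula: Re = \frac{V D}{\nu}
Substituting knowns: 24635 = V·0.24/3.400e-05
Solving for V: V = 24635·3.400e-05/0.24 = 3.49 m/s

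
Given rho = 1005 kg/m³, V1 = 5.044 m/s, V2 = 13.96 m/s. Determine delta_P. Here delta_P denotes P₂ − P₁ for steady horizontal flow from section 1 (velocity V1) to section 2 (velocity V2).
Formula: \Delta P = \frac{1}{2} \rho (V_1^2 - V_2^2)
delta_P = 0.5·1005·(5.044² − 13.96²)/1000 = -85.14 kPa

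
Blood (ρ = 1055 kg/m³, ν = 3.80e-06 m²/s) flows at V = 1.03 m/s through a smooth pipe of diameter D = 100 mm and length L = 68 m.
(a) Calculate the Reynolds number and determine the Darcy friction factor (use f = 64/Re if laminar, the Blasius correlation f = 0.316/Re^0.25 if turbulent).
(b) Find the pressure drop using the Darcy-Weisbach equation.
(a) Re = V·D/ν = 1.03·0.1/3.80e-06 = 27105 → turbulent (Re > 4000); f = 0.316/Re^0.25 = 0.316/27105^0.25 = 0.024628
(b) Darcy-Weisbach: ΔP = f·(L/D)·½ρV²/1000 = 0.024628·(68/0.100)·½·1055·1.03²/1000 = 9.372 kPa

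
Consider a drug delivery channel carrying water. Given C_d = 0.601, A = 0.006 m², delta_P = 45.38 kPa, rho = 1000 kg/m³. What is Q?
Formula: Q = C_d A \sqrt{\frac{2 \Delta P}{\rho}}
Q = 0.601·0.006·√(2·(45.38·1000)/1000)·1000 = 34.35 L/s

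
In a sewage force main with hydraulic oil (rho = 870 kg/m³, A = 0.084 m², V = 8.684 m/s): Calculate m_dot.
Formula: \dot{m} = \rho A V
m_dot = 870·0.084·8.684 = 634.6 kg/s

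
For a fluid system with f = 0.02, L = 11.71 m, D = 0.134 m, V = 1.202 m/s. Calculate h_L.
Formula: h_L = f \frac{L}{D} \frac{V^2}{2g}
h_L = 0.02·(11.71/0.134)·1.202²/(2·9.81) = 0.1287 m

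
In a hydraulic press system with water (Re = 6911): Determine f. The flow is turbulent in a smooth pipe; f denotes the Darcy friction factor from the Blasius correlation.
Formula: f = \frac{0.316}{Re^{0.25}}
f = 0.316/6911^0.25 = 0.03466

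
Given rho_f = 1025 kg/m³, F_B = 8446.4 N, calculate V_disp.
Formula: F_B = \rho_f g V_{disp}
Substituting knowns: 8446.4 = 1025·9.81·V_disp
Solving for V_disp: V_disp = 8446.4/(1025·9.81) = 0.84 m³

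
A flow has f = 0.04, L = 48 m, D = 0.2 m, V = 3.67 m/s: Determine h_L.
Formula: h_L = f \frac{L}{D} \frac{V^2}{2g}
h_L = 0.04·(48/0.2)·3.67²/(2·9.81) = 6.59 m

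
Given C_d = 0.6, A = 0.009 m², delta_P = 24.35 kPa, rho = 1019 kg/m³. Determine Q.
Formula: Q = C_d A \sqrt{\frac{2 \Delta P}{\rho}}
Q = 0.6·0.009·√(2·(24.35·1000)/1019)·1000 = 37.33 L/s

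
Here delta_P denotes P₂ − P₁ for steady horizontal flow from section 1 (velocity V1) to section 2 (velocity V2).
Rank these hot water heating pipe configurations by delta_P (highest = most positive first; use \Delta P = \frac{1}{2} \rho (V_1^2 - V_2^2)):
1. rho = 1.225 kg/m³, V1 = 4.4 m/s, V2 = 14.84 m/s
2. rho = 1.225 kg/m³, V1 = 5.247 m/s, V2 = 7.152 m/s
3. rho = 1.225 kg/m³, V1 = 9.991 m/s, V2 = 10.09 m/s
Case 1: delta_P = -0.123 kPa
Case 2: delta_P = -0.01447 kPa
Case 3: delta_P = -0.001218 kPa
Ranking (highest first): 3, 2, 1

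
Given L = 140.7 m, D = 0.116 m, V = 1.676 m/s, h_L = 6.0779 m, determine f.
Formula: h_L = f \frac{L}{D} \frac{V^2}{2g}
Substituting knowns: 6.0779 = f·(140.7/0.116)·1.676²/(2·9.81)
Solving for f: f = 6.0779·2·9.81/((140.7/0.116)·1.676²) = 0.035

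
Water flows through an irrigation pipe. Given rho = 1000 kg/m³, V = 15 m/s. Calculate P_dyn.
Formula: P_{dyn} = \frac{1}{2} \rho V^2
P_dyn = 0.5·1000·15²/1000 = 112.5 kPa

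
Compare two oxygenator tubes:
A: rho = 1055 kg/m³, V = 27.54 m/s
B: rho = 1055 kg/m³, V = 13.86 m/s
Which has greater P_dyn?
P_dyn(A) = 400.1 kPa, P_dyn(B) = 101.3 kPa. Answer: A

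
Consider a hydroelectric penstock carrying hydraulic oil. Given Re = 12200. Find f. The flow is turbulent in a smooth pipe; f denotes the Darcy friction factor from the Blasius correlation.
Formula: f = \frac{0.316}{Re^{0.25}}
f = 0.316/12200^0.25 = 0.03007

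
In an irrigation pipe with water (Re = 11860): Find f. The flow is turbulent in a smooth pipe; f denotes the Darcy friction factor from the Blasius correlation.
Formula: f = \frac{0.316}{Re^{0.25}}
f = 0.316/11860^0.25 = 0.03028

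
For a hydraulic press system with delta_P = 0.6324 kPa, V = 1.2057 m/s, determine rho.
Formula: V = \sqrt{\frac{2 \Delta P}{\rho}}
Substituting knowns: 1.2057 = √(2·(0.6324·1000)/rho)
Solving for rho: rho = 2·(0.6324·1000)/1.2057² = 870 kg/m³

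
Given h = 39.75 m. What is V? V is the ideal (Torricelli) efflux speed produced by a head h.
Formula: V = \sqrt{2 g h}
V = √(2·9.81·39.75) = 27.93 m/s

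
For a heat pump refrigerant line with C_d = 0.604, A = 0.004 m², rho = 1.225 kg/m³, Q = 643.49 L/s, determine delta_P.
Formula: Q = C_d A \sqrt{\frac{2 \Delta P}{\rho}}
Substituting knowns: 643.49 = 0.604·0.004·√(2·(delta_P·1000)/1.225)·1000
Solving for delta_P: delta_P = ((643.49/1000)/(0.604·0.004))²·1.225/2/1000 = 43.45 kPa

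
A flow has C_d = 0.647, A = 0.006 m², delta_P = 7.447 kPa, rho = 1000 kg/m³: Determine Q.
Formula: Q = C_d A \sqrt{\frac{2 \Delta P}{\rho}}
Q = 0.647·0.006·√(2·(7.447·1000)/1000)·1000 = 14.98 L/s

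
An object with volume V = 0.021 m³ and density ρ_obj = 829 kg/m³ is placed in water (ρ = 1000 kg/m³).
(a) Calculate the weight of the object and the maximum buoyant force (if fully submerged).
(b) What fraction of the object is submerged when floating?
(a) W=rho_obj*g*V=829*9.81*0.021=170.8 N; F_B(max)=rho*g*V=1000*9.81*0.021=206.0 N
(b) Floating fraction=rho_obj/rho=829/1000=0.829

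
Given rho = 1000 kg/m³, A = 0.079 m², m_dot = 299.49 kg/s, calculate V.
Formula: \dot{m} = \rho A V
Substituting knowns: 299.49 = 1000·0.079·V
Solving for V: V = 299.49/(1000·0.079) = 3.791 m/s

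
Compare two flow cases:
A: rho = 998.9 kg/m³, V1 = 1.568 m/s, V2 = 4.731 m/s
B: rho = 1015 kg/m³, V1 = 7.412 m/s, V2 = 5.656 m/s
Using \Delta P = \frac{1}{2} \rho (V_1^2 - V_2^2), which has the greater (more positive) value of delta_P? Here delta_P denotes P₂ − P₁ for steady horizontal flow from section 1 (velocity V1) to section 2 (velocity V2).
delta_P(A) = -9.951 kPa, delta_P(B) = 11.65 kPa. Answer: B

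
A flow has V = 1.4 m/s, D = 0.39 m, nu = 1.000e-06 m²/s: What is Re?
Formula: Re = \frac{V D}{\nu}
Re = 1.4·0.39/1.000e-06 = 546000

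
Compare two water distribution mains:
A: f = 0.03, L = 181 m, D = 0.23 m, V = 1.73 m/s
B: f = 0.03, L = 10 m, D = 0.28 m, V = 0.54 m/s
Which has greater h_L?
h_L(A) = 3.601 m, h_L(B) = 0.01592 m. Answer: A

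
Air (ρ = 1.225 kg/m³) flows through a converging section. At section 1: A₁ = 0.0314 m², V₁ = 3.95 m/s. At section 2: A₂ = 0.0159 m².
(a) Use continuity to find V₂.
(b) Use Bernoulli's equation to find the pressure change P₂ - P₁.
(a) Continuity: A₁V₁=A₂V₂ -> V₂=A₁V₁/A₂=0.0314*3.95/0.0159=7.80 m/s
(b) Bernoulli: P₂-P₁=0.5*rho*(V₁^2-V₂^2)/1000=0.5*1.225*(3.95^2-7.80^2)/1000=-0.02771 kPa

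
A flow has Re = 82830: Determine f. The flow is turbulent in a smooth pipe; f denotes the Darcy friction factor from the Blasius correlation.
Formula: f = \frac{0.316}{Re^{0.25}}
f = 0.316/82830^0.25 = 0.01863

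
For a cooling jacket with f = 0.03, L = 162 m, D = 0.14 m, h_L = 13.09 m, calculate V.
Formula: h_L = f \frac{L}{D} \frac{V^2}{2g}
Substituting knowns: 13.09 = 0.03·(162/0.14)·V²/(2·9.81)
Solving for V: V = √(13.09·2·9.81/(0.03·(162/0.14))) = 2.72 m/s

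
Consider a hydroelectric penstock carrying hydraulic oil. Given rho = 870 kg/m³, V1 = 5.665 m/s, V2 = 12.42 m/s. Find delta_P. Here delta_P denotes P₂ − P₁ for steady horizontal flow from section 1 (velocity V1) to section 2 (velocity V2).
Formula: \Delta P = \frac{1}{2} \rho (V_1^2 - V_2^2)
delta_P = 0.5·870·(5.665² − 12.42²)/1000 = -53.14 kPa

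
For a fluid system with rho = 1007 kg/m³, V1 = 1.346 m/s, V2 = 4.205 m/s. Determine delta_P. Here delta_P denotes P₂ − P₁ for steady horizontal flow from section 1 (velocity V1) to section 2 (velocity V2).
Formula: \Delta P = \frac{1}{2} \rho (V_1^2 - V_2^2)
delta_P = 0.5·1007·(1.346² − 4.205²)/1000 = -7.991 kPa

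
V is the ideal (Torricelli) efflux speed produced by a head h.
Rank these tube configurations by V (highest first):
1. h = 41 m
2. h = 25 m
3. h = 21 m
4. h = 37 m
Case 1: V = 28.36 m/s
Case 2: V = 22.15 m/s
Case 3: V = 20.3 m/s
Case 4: V = 26.94 m/s
Ranking (highest first): 1, 4, 2, 3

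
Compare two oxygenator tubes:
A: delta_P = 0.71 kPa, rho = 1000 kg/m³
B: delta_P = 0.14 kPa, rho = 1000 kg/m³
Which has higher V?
V(A) = 1.192 m/s, V(B) = 0.5292 m/s. Answer: A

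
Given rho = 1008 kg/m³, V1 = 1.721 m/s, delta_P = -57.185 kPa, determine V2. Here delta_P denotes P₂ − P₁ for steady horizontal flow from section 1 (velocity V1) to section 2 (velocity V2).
Formula: \Delta P = \frac{1}{2} \rho (V_1^2 - V_2^2)
Substituting knowns: -57.185 = 0.5·1008·(1.721² − V2²)/1000
Solving for V2: V2 = √(1.721² − 2·(-57.185·1000)/1008) = 10.79 m/s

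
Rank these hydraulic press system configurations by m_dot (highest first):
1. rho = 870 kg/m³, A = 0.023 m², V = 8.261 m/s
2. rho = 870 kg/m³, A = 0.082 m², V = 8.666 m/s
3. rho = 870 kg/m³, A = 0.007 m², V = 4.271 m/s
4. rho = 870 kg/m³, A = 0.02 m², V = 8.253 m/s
Case 1: m_dot = 165.3 kg/s
Case 2: m_dot = 618.2 kg/s
Case 3: m_dot = 26.01 kg/s
Case 4: m_dot = 143.6 kg/s
Ranking (highest first): 2, 1, 4, 3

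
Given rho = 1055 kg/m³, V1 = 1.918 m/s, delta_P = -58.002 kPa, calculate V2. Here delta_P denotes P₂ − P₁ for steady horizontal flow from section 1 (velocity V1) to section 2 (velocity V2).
Formula: \Delta P = \frac{1}{2} \rho (V_1^2 - V_2^2)
Substituting knowns: -58.002 = 0.5·1055·(1.918² − V2²)/1000
Solving for V2: V2 = √(1.918² − 2·(-58.002·1000)/1055) = 10.66 m/s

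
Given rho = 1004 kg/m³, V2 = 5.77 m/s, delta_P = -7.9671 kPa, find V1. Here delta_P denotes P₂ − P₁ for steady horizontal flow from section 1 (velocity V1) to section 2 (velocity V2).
Formula: \Delta P = \frac{1}{2} \rho (V_1^2 - V_2^2)
Substituting knowns: -7.9671 = 0.5·1004·(V1² − 5.77²)/1000
Solving for V1: V1 = √(5.77² + 2·(-7.9671·1000)/1004) = 4.174 m/s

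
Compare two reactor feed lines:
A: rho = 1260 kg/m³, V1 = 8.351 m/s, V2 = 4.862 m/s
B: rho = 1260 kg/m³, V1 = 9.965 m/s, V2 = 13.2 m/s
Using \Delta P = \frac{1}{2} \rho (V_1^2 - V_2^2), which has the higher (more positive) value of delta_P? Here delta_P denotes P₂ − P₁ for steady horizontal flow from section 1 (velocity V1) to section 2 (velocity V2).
delta_P(A) = 29.04 kPa, delta_P(B) = -47.21 kPa. Answer: A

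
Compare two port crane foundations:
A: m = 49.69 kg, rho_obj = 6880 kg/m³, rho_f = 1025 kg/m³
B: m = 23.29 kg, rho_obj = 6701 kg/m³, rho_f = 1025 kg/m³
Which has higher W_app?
W_app(A) = 414.8 N, W_app(B) = 193.5 N. Answer: A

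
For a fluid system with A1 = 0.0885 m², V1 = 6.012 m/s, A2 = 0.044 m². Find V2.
Formula: V_2 = \frac{A_1 V_1}{A_2}
V2 = 0.0885·6.012/0.044 = 12.09 m/s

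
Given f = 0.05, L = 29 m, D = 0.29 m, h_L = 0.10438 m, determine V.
Formula: h_L = f \frac{L}{D} \frac{V^2}{2g}
Substituting knowns: 0.10438 = 0.05·(29/0.29)·V²/(2·9.81)
Solving for V: V = √(0.10438·2·9.81/(0.05·(29/0.29))) = 0.64 m/s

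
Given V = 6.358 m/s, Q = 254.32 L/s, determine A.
Formula: Q = A V
Substituting knowns: 254.32 = A·6.358·1000
Solving for A: A = (254.32/1000)/6.358 = 0.04 m²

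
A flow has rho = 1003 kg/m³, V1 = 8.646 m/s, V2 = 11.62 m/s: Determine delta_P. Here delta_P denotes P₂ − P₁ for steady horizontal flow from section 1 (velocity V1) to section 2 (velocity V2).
Formula: \Delta P = \frac{1}{2} \rho (V_1^2 - V_2^2)
delta_P = 0.5·1003·(8.646² − 11.62²)/1000 = -30.23 kPa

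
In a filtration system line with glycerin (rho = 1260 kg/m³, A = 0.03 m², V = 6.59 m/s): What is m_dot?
Formula: \dot{m} = \rho A V
m_dot = 1260·0.03·6.59 = 249.1 kg/s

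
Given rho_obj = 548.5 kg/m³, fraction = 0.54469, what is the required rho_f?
Formula: f_{sub} = \frac{\rho_{obj}}{\rho_f}
Substituting knowns: 0.54469 = 548.5/rho_f
Solving for rho_f: rho_f = 548.5/0.54469 = 1007 kg/m³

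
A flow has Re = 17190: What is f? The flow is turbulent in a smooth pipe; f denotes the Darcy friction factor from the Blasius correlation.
Formula: f = \frac{0.316}{Re^{0.25}}
f = 0.316/17190^0.25 = 0.0276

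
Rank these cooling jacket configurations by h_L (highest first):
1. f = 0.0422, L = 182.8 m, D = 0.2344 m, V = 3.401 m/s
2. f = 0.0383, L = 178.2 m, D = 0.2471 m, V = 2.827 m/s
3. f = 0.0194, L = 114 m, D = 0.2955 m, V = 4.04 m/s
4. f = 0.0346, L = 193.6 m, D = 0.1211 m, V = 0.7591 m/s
Case 1: h_L = 19.4 m
Case 2: h_L = 11.25 m
Case 3: h_L = 6.226 m
Case 4: h_L = 1.625 m
Ranking (highest first): 1, 2, 3, 4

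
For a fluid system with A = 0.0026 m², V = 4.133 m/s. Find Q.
Formula: Q = A V
Q = 0.0026·4.133·1000 = 10.75 L/s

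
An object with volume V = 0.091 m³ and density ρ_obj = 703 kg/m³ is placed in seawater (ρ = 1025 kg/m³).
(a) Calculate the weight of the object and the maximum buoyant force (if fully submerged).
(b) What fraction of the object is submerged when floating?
(a) W=rho_obj*g*V=703*9.81*0.091=627.6 N; F_B(max)=rho*g*V=1025*9.81*0.091=915.0 N
(b) Floating fraction=rho_obj/rho=703/1025=0.686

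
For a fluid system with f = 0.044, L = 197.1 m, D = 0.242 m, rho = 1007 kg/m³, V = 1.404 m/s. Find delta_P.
Formula: \Delta P = f \frac{L}{D} \frac{\rho V^2}{2}
delta_P = 0.044·(197.1/0.242)·0.5·1007·1.404²/1000 = 35.57 kPa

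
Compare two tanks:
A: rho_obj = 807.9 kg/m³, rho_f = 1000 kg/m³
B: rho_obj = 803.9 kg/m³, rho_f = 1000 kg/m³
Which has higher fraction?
fraction(A) = 0.8079, fraction(B) = 0.8039. Answer: A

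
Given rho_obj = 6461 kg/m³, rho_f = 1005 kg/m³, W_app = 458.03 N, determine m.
Formula: W_{app} = mg\left(1 - \frac{\rho_f}{\rho_{obj}}\right)
Substituting knowns: 458.03 = m·9.81·(1 − 1005/6461)
Solving for m: m = 458.03/(9.81·(1 − 1005/6461)) = 55.29 kg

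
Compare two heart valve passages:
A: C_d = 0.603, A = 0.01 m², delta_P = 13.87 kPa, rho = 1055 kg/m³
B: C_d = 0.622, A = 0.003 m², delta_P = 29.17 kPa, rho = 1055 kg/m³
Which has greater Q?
Q(A) = 30.92 L/s, Q(B) = 13.88 L/s. Answer: A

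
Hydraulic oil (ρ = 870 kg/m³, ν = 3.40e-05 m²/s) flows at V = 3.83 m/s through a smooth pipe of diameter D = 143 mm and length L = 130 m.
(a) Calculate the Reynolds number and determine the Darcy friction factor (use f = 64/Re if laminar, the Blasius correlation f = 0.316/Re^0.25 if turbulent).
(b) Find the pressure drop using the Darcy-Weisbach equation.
(a) Re = V·D/ν = 3.83·0.143/3.40e-05 = 16109 → turbulent (Re > 4000); f = 0.316/Re^0.25 = 0.316/16109^0.25 = 0.028049
(b) Darcy-Weisbach: ΔP = f·(L/D)·½ρV²/1000 = 0.028049·(130/0.143)·½·870·3.83²/1000 = 162.7 kPa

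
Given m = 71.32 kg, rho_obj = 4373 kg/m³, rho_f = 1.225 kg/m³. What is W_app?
Formula: W_{app} = mg\left(1 - \frac{\rho_f}{\rho_{obj}}\right)
W_app = 71.32·9.81·(1 − 1.225/4373) = 699.5 N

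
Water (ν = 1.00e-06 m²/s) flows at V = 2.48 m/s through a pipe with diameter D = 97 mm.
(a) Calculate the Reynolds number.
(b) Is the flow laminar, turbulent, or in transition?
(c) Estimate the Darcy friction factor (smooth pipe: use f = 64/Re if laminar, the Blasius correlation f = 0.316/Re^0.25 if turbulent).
(a) Re = V·D/ν = 2.48·0.097/1.00e-06 = 240560
(b) Flow regime: turbulent (Re > 4000)
(c) Friction factor: f = 0.316/Re^0.25 = 0.316/240560^0.25 = 0.01427 (Blasius is strictly valid for Re ≲ 1e5; used here as the smooth-pipe estimate the problem specifies)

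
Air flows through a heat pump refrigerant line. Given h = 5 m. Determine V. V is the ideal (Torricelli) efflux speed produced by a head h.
Formula: V = \sqrt{2 g h}
V = √(2·9.81·5) = 9.905 m/s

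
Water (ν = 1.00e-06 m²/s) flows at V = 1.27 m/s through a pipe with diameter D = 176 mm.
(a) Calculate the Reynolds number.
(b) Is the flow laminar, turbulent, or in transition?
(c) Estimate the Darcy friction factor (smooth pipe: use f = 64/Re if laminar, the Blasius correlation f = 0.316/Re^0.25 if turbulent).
(a) Re = V·D/ν = 1.27·0.176/1.00e-06 = 223520
(b) Flow regime: turbulent (Re > 4000)
(c) Friction factor: f = 0.316/Re^0.25 = 0.316/223520^0.25 = 0.01453 (Blasius is strictly valid for Re ≲ 1e5; used here as the smooth-pipe estimate the problem specifies)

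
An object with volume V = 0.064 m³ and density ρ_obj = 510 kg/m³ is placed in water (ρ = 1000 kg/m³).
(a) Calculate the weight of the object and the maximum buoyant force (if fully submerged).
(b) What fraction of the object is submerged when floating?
(a) W=rho_obj*g*V=510*9.81*0.064=320.2 N; F_B(max)=rho*g*V=1000*9.81*0.064=627.8 N
(b) Floating fraction=rho_obj/rho=510/1000=0.510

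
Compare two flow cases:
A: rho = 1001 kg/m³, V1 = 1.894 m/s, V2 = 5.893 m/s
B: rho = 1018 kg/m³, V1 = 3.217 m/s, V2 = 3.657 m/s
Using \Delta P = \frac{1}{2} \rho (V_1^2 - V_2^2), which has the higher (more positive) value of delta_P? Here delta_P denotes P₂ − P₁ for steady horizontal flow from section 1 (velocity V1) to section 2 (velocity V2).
delta_P(A) = -15.59 kPa, delta_P(B) = -1.54 kPa. Answer: B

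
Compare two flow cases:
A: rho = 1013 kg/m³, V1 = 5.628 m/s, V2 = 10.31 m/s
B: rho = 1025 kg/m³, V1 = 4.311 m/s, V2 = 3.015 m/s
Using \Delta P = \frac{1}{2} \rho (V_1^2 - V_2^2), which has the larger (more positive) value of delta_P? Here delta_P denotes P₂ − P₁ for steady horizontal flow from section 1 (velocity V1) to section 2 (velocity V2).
delta_P(A) = -37.8 kPa, delta_P(B) = 4.866 kPa. Answer: B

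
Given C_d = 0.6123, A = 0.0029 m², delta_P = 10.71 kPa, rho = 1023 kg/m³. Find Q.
Formula: Q = C_d A \sqrt{\frac{2 \Delta P}{\rho}}
Q = 0.6123·0.0029·√(2·(10.71·1000)/1023)·1000 = 8.125 L/s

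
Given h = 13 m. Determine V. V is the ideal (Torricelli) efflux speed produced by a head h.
Formula: V = \sqrt{2 g h}
V = √(2·9.81·13) = 15.97 m/s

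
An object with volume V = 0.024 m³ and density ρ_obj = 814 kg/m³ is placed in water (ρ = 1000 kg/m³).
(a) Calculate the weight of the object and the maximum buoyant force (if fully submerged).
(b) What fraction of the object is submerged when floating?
(a) W=rho_obj*g*V=814*9.81*0.024=191.6 N; F_B(max)=rho*g*V=1000*9.81*0.024=235.4 N
(b) Floating fraction=rho_obj/rho=814/1000=0.814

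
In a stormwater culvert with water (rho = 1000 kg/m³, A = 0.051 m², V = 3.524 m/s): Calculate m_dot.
Formula: \dot{m} = \rho A V
m_dot = 1000·0.051·3.524 = 179.7 kg/s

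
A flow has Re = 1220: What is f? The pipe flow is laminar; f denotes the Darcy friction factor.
Formula: f = \frac{64}{Re}
f = 64/1220 = 0.05246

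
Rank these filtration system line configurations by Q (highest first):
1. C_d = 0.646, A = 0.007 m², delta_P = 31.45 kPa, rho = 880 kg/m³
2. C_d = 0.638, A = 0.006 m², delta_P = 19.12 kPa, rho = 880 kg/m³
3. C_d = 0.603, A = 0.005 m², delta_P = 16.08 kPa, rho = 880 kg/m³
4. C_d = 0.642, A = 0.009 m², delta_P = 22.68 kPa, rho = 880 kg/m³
Case 1: Q = 38.23 L/s
Case 2: Q = 25.23 L/s
Case 3: Q = 18.23 L/s
Case 4: Q = 41.48 L/s
Ranking (highest first): 4, 1, 2, 3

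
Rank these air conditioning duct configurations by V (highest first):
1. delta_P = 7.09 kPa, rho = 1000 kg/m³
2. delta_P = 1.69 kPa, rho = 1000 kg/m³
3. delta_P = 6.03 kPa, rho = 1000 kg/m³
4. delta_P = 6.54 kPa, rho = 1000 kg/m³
Case 1: V = 3.766 m/s
Case 2: V = 1.838 m/s
Case 3: V = 3.473 m/s
Case 4: V = 3.617 m/s
Ranking (highest first): 1, 4, 3, 2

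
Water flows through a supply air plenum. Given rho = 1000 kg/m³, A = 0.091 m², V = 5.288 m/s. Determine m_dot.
Formula: \dot{m} = \rho A V
m_dot = 1000·0.091·5.288 = 481.2 kg/s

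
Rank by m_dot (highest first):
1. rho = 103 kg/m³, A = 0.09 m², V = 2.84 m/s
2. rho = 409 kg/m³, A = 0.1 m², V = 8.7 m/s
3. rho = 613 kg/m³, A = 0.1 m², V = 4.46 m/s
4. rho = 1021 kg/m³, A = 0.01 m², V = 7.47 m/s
Case 1: m_dot = 26.33 kg/s
Case 2: m_dot = 355.8 kg/s
Case 3: m_dot = 273.4 kg/s
Case 4: m_dot = 76.27 kg/s
Ranking (highest first): 2, 3, 4, 1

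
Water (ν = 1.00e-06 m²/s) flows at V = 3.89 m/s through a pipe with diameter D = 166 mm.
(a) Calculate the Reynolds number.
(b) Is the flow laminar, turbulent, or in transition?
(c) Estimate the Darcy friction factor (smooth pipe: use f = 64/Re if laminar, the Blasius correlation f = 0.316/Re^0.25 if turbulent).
(a) Re = V·D/ν = 3.89·0.166/1.00e-06 = 645740
(b) Flow regime: turbulent (Re > 4000)
(c) Friction factor: f = 0.316/Re^0.25 = 0.316/645740^0.25 = 0.01115 (Blasius is strictly valid for Re ≲ 1e5; used here as the smooth-pipe estimate the problem specifies)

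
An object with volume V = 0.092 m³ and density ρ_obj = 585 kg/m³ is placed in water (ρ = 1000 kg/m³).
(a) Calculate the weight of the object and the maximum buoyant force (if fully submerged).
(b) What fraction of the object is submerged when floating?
(a) W=rho_obj*g*V=585*9.81*0.092=528.0 N; F_B(max)=rho*g*V=1000*9.81*0.092=902.5 N
(b) Floating fraction=rho_obj/rho=585/1000=0.585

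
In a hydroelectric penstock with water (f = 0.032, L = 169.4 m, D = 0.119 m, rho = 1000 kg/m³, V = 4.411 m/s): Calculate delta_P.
Formula: \Delta P = f \frac{L}{D} \frac{\rho V^2}{2}
delta_P = 0.032·(169.4/0.119)·0.5·1000·4.411²/1000 = 443.2 kPa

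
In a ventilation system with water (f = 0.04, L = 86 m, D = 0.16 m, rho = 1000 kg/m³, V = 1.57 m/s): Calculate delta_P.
Formula: \Delta P = f \frac{L}{D} \frac{\rho V^2}{2}
delta_P = 0.04·(86/0.16)·0.5·1000·1.57²/1000 = 26.5 kPa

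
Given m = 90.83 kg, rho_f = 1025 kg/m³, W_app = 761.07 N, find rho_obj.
Formula: W_{app} = mg\left(1 - \frac{\rho_f}{\rho_{obj}}\right)
Substituting knowns: 761.07 = 90.83·9.81·(1 − 1025/rho_obj)
Solving for rho_obj: rho_obj = 1025/(1 − 761.07/(90.83·9.81)) = 7027 kg/m³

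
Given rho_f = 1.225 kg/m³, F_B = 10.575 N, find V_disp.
Formula: F_B = \rho_f g V_{disp}
Substituting knowns: 10.575 = 1.225·9.81·V_disp
Solving for V_disp: V_disp = 10.575/(1.225·9.81) = 0.88 m³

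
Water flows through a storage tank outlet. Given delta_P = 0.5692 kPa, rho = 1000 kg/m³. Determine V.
Formula: V = \sqrt{\frac{2 \Delta P}{\rho}}
V = √(2·(0.5692·1000)/1000) = 1.067 m/s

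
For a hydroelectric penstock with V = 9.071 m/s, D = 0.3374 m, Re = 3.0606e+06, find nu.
Formula: Re = \frac{V D}{\nu}
Substituting knowns: 3.0606e+06 = 9.071·0.3374/nu
Solving for nu: nu = 9.071·0.3374/3.0606e+06 = 1.000e-06 m²/s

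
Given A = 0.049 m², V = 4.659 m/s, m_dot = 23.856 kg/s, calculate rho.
Formula: \dot{m} = \rho A V
Substituting knowns: 23.856 = rho·0.049·4.659
Solving for rho: rho = 23.856/(0.049·4.659) = 104.5 kg/m³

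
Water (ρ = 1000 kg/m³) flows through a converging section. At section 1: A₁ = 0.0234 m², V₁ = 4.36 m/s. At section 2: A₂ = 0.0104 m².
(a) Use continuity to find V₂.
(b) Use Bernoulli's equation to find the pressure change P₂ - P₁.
(a) Continuity: A₁V₁=A₂V₂ -> V₂=A₁V₁/A₂=0.0234*4.36/0.0104=9.81 m/s
(b) Bernoulli: P₂-P₁=0.5*rho*(V₁^2-V₂^2)/1000=0.5*1000*(4.36^2-9.81^2)/1000=-38.61 kPa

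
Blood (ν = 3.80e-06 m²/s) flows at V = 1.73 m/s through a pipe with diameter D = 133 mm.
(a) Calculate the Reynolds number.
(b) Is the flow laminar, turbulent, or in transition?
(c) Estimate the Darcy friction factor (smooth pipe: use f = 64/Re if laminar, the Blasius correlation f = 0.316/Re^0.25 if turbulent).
(a) Re = V·D/ν = 1.73·0.133/3.80e-06 = 60550
(b) Flow regime: turbulent (Re > 4000)
(c) Friction factor: f = 0.316/Re^0.25 = 0.316/60550^0.25 = 0.02014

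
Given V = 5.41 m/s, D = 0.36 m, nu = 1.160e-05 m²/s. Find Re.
Formula: Re = \frac{V D}{\nu}
Re = 5.41·0.36/1.160e-05 = 167897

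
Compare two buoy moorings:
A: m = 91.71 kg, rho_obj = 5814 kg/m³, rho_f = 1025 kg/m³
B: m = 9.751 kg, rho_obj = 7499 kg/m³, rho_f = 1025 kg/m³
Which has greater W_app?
W_app(A) = 741.1 N, W_app(B) = 82.58 N. Answer: A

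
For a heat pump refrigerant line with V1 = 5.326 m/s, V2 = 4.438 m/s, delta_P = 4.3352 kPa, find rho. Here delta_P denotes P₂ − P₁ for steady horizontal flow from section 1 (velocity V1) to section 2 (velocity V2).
Formula: \Delta P = \frac{1}{2} \rho (V_1^2 - V_2^2)
Substituting knowns: 4.3352 = 0.5·rho·(5.326² − 4.438²)/1000
Solving for rho: rho = 2·(4.3352·1000)/(5.326² − 4.438²) = 1000 kg/m³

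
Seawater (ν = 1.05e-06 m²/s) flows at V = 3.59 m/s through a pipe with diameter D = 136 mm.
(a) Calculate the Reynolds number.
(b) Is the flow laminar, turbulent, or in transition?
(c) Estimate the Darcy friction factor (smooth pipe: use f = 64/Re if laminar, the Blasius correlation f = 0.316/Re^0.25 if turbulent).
(a) Re = V·D/ν = 3.59·0.136/1.05e-06 = 464990
(b) Flow regime: turbulent (Re > 4000)
(c) Friction factor: f = 0.316/Re^0.25 = 0.316/464990^0.25 = 0.0121 (Blasius is strictly valid for Re ≲ 1e5; used here as the smooth-pipe estimate the problem specifies)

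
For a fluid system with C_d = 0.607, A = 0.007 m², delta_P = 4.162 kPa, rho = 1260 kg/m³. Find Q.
Formula: Q = C_d A \sqrt{\frac{2 \Delta P}{\rho}}
Q = 0.607·0.007·√(2·(4.162·1000)/1260)·1000 = 10.92 L/s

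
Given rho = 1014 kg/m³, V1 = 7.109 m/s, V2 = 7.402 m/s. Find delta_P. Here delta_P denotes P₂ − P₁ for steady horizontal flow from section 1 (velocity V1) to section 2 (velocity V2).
Formula: \Delta P = \frac{1}{2} \rho (V_1^2 - V_2^2)
delta_P = 0.5·1014·(7.109² − 7.402²)/1000 = -2.156 kPa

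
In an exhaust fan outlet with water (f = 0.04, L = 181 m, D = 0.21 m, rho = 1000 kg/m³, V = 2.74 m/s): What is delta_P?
Formula: \Delta P = f \frac{L}{D} \frac{\rho V^2}{2}
delta_P = 0.04·(181/0.21)·0.5·1000·2.74²/1000 = 129.4 kPa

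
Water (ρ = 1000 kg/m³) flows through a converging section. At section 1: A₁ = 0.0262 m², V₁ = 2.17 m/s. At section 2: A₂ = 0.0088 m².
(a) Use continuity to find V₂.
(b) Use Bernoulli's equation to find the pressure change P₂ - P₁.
(a) Continuity: A₁V₁=A₂V₂ -> V₂=A₁V₁/A₂=0.0262*2.17/0.0088=6.46 m/s
(b) Bernoulli: P₂-P₁=0.5*rho*(V₁^2-V₂^2)/1000=0.5*1000*(2.17^2-6.46^2)/1000=-18.51 kPa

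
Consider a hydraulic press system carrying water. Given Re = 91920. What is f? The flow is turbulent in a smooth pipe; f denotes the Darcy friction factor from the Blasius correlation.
Formula: f = \frac{0.316}{Re^{0.25}}
f = 0.316/91920^0.25 = 0.01815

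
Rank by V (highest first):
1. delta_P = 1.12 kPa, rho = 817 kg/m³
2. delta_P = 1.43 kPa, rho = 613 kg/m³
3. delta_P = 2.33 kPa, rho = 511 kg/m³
Case 1: V = 1.656 m/s
Case 2: V = 2.16 m/s
Case 3: V = 3.02 m/s
Ranking (highest first): 3, 2, 1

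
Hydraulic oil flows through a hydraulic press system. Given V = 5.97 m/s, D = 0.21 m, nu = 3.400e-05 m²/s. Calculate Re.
Formula: Re = \frac{V D}{\nu}
Re = 5.97·0.21/3.400e-05 = 36874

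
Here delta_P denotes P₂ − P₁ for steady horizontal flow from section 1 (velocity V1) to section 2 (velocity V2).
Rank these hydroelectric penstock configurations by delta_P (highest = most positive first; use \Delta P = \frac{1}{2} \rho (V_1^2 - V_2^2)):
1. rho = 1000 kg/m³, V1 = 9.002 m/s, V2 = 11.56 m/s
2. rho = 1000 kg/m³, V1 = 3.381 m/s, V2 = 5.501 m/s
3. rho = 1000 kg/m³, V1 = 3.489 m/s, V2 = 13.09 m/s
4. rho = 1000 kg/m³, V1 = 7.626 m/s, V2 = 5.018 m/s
Case 1: delta_P = -26.3 kPa
Case 2: delta_P = -9.415 kPa
Case 3: delta_P = -79.59 kPa
Case 4: delta_P = 16.49 kPa
Ranking (highest first): 4, 2, 1, 3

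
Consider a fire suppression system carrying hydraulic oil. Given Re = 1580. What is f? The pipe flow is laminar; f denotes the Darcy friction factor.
Formula: f = \frac{64}{Re}
f = 64/1580 = 0.04051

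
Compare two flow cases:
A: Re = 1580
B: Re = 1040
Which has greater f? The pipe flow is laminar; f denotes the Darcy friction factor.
f(A) = 0.04051, f(B) = 0.06154. Answer: B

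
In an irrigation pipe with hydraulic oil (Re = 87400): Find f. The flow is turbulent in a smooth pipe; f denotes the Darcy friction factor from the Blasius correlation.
Formula: f = \frac{0.316}{Re^{0.25}}
f = 0.316/87400^0.25 = 0.01838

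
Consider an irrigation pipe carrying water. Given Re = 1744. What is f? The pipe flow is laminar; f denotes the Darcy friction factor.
Formula: f = \frac{64}{Re}
f = 64/1744 = 0.0367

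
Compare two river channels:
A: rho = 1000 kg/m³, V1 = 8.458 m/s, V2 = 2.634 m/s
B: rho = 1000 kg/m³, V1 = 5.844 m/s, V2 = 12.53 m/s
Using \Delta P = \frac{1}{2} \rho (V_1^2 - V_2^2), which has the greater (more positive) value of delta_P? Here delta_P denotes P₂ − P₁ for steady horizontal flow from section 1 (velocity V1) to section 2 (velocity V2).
delta_P(A) = 32.3 kPa, delta_P(B) = -61.42 kPa. Answer: A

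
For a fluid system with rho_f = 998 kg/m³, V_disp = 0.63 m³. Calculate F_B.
Formula: F_B = \rho_f g V_{disp}
F_B = 998·9.81·0.63 = 6168 N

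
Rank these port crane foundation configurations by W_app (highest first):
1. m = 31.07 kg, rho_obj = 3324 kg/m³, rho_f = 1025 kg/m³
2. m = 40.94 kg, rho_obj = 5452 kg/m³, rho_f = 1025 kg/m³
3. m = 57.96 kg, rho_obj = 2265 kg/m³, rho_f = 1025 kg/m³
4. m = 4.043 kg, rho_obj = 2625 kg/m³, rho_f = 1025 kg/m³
Case 1: W_app = 210.8 N
Case 2: W_app = 326.1 N
Case 3: W_app = 311.3 N
Case 4: W_app = 24.17 N
Ranking (highest first): 2, 3, 1, 4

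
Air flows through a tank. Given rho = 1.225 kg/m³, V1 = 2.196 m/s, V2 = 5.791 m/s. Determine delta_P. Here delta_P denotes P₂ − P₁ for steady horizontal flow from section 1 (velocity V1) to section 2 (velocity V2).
Formula: \Delta P = \frac{1}{2} \rho (V_1^2 - V_2^2)
delta_P = 0.5·1.225·(2.196² − 5.791²)/1000 = -0.01759 kPa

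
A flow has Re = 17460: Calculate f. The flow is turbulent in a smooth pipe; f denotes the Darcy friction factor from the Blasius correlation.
Formula: f = \frac{0.316}{Re^{0.25}}
f = 0.316/17460^0.25 = 0.02749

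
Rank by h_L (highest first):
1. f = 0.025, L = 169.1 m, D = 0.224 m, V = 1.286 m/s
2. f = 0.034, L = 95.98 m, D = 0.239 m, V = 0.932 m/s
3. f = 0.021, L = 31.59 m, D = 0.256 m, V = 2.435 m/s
Case 1: h_L = 1.591 m
Case 2: h_L = 0.6045 m
Case 3: h_L = 0.7831 m
Ranking (highest first): 1, 3, 2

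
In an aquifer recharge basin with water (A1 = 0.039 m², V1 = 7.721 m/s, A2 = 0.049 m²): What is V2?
Formula: V_2 = \frac{A_1 V_1}{A_2}
V2 = 0.039·7.721/0.049 = 6.145 m/s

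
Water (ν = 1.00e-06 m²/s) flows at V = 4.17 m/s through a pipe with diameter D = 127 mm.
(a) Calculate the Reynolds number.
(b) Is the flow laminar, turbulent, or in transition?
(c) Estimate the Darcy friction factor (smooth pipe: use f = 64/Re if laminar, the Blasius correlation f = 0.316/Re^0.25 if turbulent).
(a) Re = V·D/ν = 4.17·0.127/1.00e-06 = 529590
(b) Flow regime: turbulent (Re > 4000)
(c) Friction factor: f = 0.316/Re^0.25 = 0.316/529590^0.25 = 0.01171 (Blasius is strictly valid for Re ≲ 1e5; used here as the smooth-pipe estimate the problem specifies)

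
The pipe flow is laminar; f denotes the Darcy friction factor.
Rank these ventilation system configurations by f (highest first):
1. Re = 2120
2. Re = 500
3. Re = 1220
Case 1: f = 0.03019
Case 2: f = 0.128
Case 3: f = 0.05246
Ranking (highest first): 2, 3, 1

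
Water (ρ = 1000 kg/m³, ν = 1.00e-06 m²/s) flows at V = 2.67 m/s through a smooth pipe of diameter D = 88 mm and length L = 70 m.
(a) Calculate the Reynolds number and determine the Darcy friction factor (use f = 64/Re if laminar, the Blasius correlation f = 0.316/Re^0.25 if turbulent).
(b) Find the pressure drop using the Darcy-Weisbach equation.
(a) Re = V·D/ν = 2.67·0.088/1.00e-06 = 234960 → turbulent (Re > 4000); f = 0.316/Re^0.25 = 0.316/234960^0.25 = 0.014353 (Blasius is strictly valid for Re ≲ 1e5; used here as the smooth-pipe estimate the problem specifies)
(b) Darcy-Weisbach: ΔP = f·(L/D)·½ρV²/1000 = 0.014353·(70/0.088)·½·1000·2.67²/1000 = 40.7 kPa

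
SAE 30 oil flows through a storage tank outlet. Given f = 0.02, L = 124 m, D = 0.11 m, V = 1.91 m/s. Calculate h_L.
Formula: h_L = f \frac{L}{D} \frac{V^2}{2g}
h_L = 0.02·(124/0.11)·1.91²/(2·9.81) = 4.192 m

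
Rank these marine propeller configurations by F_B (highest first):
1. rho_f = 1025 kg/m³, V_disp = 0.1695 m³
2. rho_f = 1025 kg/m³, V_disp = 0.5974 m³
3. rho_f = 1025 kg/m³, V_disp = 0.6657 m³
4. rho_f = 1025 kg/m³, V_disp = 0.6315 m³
Case 1: F_B = 1704 N
Case 2: F_B = 6007 N
Case 3: F_B = 6694 N
Case 4: F_B = 6350 N
Ranking (highest first): 3, 4, 2, 1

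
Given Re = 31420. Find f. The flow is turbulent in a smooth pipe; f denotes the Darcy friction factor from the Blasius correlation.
Formula: f = \frac{0.316}{Re^{0.25}}
f = 0.316/31420^0.25 = 0.02373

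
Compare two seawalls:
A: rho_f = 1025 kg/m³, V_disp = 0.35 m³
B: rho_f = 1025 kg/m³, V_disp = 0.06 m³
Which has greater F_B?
F_B(A) = 3519 N, F_B(B) = 603.3 N. Answer: A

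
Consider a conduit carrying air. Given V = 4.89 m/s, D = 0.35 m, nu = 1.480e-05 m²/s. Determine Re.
Formula: Re = \frac{V D}{\nu}
Re = 4.89·0.35/1.480e-05 = 115642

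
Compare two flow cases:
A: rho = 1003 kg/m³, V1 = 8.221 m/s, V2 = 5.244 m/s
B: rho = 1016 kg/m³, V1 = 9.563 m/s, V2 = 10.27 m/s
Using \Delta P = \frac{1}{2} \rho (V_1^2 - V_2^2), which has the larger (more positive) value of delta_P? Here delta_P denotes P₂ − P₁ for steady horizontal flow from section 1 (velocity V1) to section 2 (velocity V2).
delta_P(A) = 20.1 kPa, delta_P(B) = -7.123 kPa. Answer: A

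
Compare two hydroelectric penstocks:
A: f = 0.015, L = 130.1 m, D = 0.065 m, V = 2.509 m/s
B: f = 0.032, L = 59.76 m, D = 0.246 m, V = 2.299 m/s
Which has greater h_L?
h_L(A) = 9.633 m, h_L(B) = 2.094 m. Answer: A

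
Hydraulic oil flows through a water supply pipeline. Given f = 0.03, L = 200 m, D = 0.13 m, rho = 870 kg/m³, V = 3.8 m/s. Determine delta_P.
Formula: \Delta P = f \frac{L}{D} \frac{\rho V^2}{2}
delta_P = 0.03·(200/0.13)·0.5·870·3.8²/1000 = 289.9 kPa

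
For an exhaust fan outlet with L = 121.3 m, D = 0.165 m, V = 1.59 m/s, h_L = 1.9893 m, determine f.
Formula: h_L = f \frac{L}{D} \frac{V^2}{2g}
Substituting knowns: 1.9893 = f·(121.3/0.165)·1.59²/(2·9.81)
Solving for f: f = 1.9893·2·9.81/((121.3/0.165)·1.59²) = 0.021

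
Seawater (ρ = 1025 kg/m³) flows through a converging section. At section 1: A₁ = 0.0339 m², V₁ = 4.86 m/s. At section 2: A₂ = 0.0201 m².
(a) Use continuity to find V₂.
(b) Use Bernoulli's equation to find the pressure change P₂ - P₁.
(a) Continuity: A₁V₁=A₂V₂ -> V₂=A₁V₁/A₂=0.0339*4.86/0.0201=8.20 m/s
(b) Bernoulli: P₂-P₁=0.5*rho*(V₁^2-V₂^2)/1000=0.5*1025*(4.86^2-8.20^2)/1000=-22.36 kPa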